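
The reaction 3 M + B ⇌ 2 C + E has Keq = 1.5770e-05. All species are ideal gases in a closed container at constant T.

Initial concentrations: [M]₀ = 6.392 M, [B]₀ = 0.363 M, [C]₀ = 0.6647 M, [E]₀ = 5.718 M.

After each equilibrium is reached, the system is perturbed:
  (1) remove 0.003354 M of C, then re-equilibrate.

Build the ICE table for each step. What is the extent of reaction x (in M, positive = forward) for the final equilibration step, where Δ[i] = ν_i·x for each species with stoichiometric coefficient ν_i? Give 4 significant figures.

Q₀ = 0.02665 vs Keq = 1.5770e-05 ⇒ Q>K, reverse
Step 1:
                  M         B         C         E
  I           6.392     0.363    0.6647     5.718
  C          0.9549    0.3183   -0.6366   -0.3183
  E           7.347    0.6813   0.02809       5.4
  solve Keq expr → x = -0.3183; check Q = 1.5770e-05
Then remove 0.003354 M of C.
Step 2:
                  M         B         C         E
  I           7.347    0.6813   0.02474       5.4
  C       -0.004931 -0.001644  0.003288  0.001644
  E           7.342    0.6797   0.02802     5.401
  solve Keq expr → x = 0.001644; check Q = 1.5770e-05

x = 0.001644 M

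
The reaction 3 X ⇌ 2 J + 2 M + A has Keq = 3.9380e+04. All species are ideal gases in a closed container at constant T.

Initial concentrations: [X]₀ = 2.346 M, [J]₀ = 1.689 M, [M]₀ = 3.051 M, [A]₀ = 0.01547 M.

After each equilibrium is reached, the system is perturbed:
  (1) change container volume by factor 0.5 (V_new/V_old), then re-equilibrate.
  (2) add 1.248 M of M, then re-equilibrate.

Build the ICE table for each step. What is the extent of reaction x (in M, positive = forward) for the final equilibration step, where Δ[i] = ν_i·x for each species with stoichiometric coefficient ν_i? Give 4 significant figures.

Q₀ = 0.03182 vs Keq = 3.9380e+04 ⇒ Q<K, forward
Step 1:
                  X         J         M         A
  Initial     2.346     1.689     3.051   0.01547
  Change      -2.19      1.46      1.46    0.7299
  Equil      0.1563     3.149     4.511    0.7454
  solve Keq expr → x = 0.7299; check Q = 3.9380e+04
Then change container volume by factor 0.5 (V_new/V_old).
Step 2:
                  X         J         M         A
  Initial    0.3126     6.298     9.022     1.491
  Change     0.1675   -0.1117   -0.1117  -0.05584
  Equil      0.4801     6.186      8.91     1.435
  solve Keq expr → x = -0.05584; check Q = 3.9380e+04
Then add 1.248 M of M.
Step 3:
                  X         J         M         A
  Initial    0.4801     6.186     10.16     1.435
  Change    0.03982  -0.02655  -0.02655  -0.01327
  Equil        0.52     6.159     10.13     1.422
  solve Keq expr → x = -0.01327; check Q = 3.9380e+04

x = -0.01327 M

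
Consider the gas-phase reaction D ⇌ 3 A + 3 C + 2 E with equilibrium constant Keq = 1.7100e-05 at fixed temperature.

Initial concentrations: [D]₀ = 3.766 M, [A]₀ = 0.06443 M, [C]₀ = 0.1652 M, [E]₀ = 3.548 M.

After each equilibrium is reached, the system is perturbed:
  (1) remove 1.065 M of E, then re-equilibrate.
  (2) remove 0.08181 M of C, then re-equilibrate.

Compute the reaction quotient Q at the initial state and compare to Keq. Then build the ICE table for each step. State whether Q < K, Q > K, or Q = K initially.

Q₀ = 4.0307e-06; Q < K (proceeds forward)

Q₀ = 4.0307e-06 vs Keq = 1.7100e-05 ⇒ Q<K, forward
Step 1:
                   D          A          C          E
  I            3.766    0.06443     0.1652      3.548
  C        -0.008516    0.02555    0.02555    0.01703
  E            3.757    0.08998     0.1907      3.565
  solve Keq expr → x = 0.008516; check Q = 1.7100e-05
Then remove 1.065 M of E.
Step 2:
                   D          A          C          E
  I            3.757    0.08998     0.1907        2.5
  C        -0.005082    0.01525    0.01525    0.01016
  E            3.752     0.1052      0.206       2.51
  solve Keq expr → x = 0.005082; check Q = 1.7100e-05
Then remove 0.08181 M of C.
Step 3:
                   D          A          C          E
  I            3.752     0.1052     0.1242       2.51
  C         -0.01078    0.03234    0.03234    0.02156
  E            3.742     0.1376     0.1565      2.532
  solve Keq expr → x = 0.01078; check Q = 1.7100e-05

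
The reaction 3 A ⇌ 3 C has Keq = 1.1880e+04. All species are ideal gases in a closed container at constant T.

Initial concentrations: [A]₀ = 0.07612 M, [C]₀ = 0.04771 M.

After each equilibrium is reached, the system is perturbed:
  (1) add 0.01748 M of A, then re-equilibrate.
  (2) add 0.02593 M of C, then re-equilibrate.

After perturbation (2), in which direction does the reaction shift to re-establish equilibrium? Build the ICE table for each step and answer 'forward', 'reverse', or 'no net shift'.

Direction: reverse

Q₀ = 0.2462 vs Keq = 1.1880e+04 ⇒ Q<K, forward
Step 1:
                    A           C
  Initial     0.07612     0.04771
  Change     -0.07092     0.07092
  Equil      0.005199      0.1186
  solve Keq expr → x = 0.02364; check Q = 1.1880e+04
Then add 0.01748 M of A.
Step 2:
                    A           C
  Initial     0.02268      0.1186
  Change     -0.01675     0.01675
  Equil      0.005933      0.1354
  solve Keq expr → x = 0.005582; check Q = 1.1880e+04
Then add 0.02593 M of C.
Step 3:
                    A           C
  Initial    0.005933      0.1613
  Change     0.001089   -0.001089
  Equil      0.007022      0.1602
  solve Keq expr → x = -3.6290e-04; check Q = 1.1880e+04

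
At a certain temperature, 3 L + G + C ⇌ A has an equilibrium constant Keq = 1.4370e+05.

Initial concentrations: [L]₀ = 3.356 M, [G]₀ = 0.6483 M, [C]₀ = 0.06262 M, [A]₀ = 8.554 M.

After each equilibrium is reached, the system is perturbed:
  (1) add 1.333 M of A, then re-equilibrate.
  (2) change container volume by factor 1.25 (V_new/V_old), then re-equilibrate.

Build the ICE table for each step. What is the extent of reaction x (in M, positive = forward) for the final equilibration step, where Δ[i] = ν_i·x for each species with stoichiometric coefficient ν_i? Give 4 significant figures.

Q₀ = 5.575 vs Keq = 1.4370e+05 ⇒ Q<K, forward
Step 1:
                   L          G          C          A
  init         3.356     0.6483    0.06262      8.554
  Δ          -0.1879   -0.06262   -0.06262    0.06262
  eq           3.168     0.5857 3.2196e-06      8.617
  solve Keq expr → x = 0.06262; check Q = 1.4370e+05
Then add 1.333 M of A.
Step 2:
                   L          G          C          A
  init         3.168     0.5857 3.2196e-06       9.95
  Δ       1.4942e-06 4.9807e-07 4.9807e-07 -4.9807e-07
  eq           3.168     0.5857 3.7177e-06       9.95
  solve Keq expr → x = -4.9807e-07; check Q = 1.4370e+05
Then change container volume by factor 1.25 (V_new/V_old).
Step 3:
                   L          G          C          A
  init         2.535     0.4685 2.9741e-06       7.96
  Δ       1.2860e-05 4.2867e-06 4.2867e-06 -4.2867e-06
  eq           2.535     0.4686 7.2609e-06       7.96
  solve Keq expr → x = -4.2867e-06; check Q = 1.4370e+05

x = -4.2867e-06 M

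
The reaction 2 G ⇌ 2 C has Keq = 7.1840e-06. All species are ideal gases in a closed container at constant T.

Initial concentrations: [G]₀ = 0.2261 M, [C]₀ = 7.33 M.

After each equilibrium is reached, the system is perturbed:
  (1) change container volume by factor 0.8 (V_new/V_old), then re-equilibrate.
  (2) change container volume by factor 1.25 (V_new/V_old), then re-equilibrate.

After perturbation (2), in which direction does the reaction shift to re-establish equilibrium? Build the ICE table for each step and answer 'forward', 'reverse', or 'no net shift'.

Direction: no net shift

Q₀ = 1051 vs Keq = 7.1840e-06 ⇒ Q>K, reverse
Step 1:
                   G          C
  I           0.2261       7.33
  C             7.31      -7.31
  E            7.536     0.0202
  solve Keq expr → x = -3.655; check Q = 7.1840e-06
Then change container volume by factor 0.8 (V_new/V_old).
Step 2:
                   G          C
  I             9.42    0.02525
  C                0          0
  E             9.42    0.02525
  solve Keq expr → x = 0; check Q = 7.1840e-06
Then change container volume by factor 1.25 (V_new/V_old).
Step 3:
                   G          C
  I            7.536     0.0202
  C                0          0
  E            7.536     0.0202
  solve Keq expr → x = 0; check Q = 7.1840e-06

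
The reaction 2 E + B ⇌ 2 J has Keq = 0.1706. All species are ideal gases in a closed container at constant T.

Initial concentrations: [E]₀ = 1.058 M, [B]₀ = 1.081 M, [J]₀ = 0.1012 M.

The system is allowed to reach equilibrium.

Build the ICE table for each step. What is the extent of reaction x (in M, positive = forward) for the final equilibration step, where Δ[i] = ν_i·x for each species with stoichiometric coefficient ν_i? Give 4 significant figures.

Q₀ = 0.008464 vs Keq = 0.1706 ⇒ Q<K, forward
Step 1:
                    E           B           J
  Initial       1.058       1.081      0.1012
  Change      -0.2333     -0.1167      0.2333
  Equil        0.8247      0.9643      0.3345
  solve Keq expr → x = 0.1167; check Q = 0.1706

x = 0.1167 M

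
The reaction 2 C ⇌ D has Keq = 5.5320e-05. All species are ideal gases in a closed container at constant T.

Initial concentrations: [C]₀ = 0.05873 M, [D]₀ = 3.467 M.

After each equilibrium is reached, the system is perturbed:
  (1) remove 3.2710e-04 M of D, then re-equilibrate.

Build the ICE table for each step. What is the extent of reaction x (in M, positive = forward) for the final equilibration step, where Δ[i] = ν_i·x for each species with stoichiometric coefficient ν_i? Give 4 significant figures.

x = 3.2660e-04 M

Q₀ = 1005 vs Keq = 5.5320e-05 ⇒ Q>K, reverse
Step 1:
                    C           D
  I           0.05873       3.467
  C             6.929      -3.464
  E             6.987    0.002701
  solve Keq expr → x = -3.464; check Q = 5.5320e-05
Then remove 3.2710e-04 M of D.
Step 2:
                    C           D
  I             6.987    0.002374
  C       -6.5319e-04  3.2660e-04
  E             6.987      0.0027
  solve Keq expr → x = 3.2660e-04; check Q = 5.5320e-05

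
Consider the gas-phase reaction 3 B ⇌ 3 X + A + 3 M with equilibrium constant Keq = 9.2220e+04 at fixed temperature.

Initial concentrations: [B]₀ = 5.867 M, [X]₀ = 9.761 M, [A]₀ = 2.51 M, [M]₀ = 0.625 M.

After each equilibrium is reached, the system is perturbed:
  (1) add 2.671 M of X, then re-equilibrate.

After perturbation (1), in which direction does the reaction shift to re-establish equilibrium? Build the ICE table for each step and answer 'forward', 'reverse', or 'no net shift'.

Q₀ = 2.822 vs Keq = 9.2220e+04 ⇒ Q<K, forward
Step 1:
                    B           X           A           M
  init          5.867       9.761        2.51       0.625
  Δ            -3.799       3.799       1.266       3.799
  eq            2.068       13.56       3.776       4.424
  solve Keq expr → x = 1.266; check Q = 9.2220e+04
Then add 2.671 M of X.
Step 2:
                    B           X           A           M
  init          2.068       16.23       3.776       4.424
  Δ            0.2298     -0.2298     -0.0766     -0.2298
  eq            2.298          16         3.7       4.194
  solve Keq expr → x = -0.0766; check Q = 9.2220e+04

Direction: reverse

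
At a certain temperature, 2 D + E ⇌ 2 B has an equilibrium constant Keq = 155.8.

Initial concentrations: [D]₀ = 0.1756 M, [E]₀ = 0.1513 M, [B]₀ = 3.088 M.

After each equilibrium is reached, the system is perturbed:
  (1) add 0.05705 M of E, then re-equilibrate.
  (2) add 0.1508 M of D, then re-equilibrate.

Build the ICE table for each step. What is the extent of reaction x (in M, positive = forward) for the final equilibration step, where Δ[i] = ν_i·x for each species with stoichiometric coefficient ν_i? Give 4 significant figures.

Q₀ = 2044 vs Keq = 155.8 ⇒ Q>K, reverse
Step 1:
                   D          E          B
  init        0.1756     0.1513      3.088
  Δ           0.2545     0.1273    -0.2545
  eq          0.4301     0.2786      2.833
  solve Keq expr → x = -0.1273; check Q = 155.8
Then add 0.05705 M of E.
Step 2:
                   D          E          B
  init        0.4301     0.3356      2.833
  Δ         -0.02653   -0.01327    0.02653
  eq          0.4036     0.3223       2.86
  solve Keq expr → x = 0.01327; check Q = 155.8
Then add 0.1508 M of D.
Step 3:
                   D          E          B
  init        0.5544     0.3223       2.86
  Δ         -0.09998   -0.04999    0.09998
  eq          0.4544     0.2724       2.96
  solve Keq expr → x = 0.04999; check Q = 155.8

x = 0.04999 M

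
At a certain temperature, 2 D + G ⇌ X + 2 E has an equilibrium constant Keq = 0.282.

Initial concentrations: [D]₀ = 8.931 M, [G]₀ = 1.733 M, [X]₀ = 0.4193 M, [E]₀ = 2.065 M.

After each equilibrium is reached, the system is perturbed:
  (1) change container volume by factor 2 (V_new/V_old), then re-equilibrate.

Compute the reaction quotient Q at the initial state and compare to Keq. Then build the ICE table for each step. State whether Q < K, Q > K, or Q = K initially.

Q₀ = 0.01293; Q < K (proceeds forward)

Q₀ = 0.01293 vs Keq = 0.282 ⇒ Q<K, forward
Step 1:
                    D           G           X           E
  I             8.931       1.733      0.4193       2.065
  C            -1.517     -0.7584      0.7584       1.517
  E             7.414      0.9746       1.178       3.582
  solve Keq expr → x = 0.7584; check Q = 0.282
Then change container volume by factor 2 (V_new/V_old).
Step 2:
                    D           G           X           E
  I             3.707      0.4873      0.5888       1.791
  C                 0           0           0           0
  E             3.707      0.4873      0.5888       1.791
  solve Keq expr → x = 0; check Q = 0.282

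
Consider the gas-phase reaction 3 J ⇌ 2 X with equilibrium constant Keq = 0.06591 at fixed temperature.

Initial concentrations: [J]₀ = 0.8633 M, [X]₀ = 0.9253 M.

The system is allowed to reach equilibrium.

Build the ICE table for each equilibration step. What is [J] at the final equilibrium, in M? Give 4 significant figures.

[J]_eq = 1.526 M

Q₀ = 1.331 vs Keq = 0.06591 ⇒ Q>K, reverse
Step 1:
                  J         X
  Initial    0.8633    0.9253
  Change     0.6623   -0.4415
  Equil       1.526    0.4838
  solve Keq expr → x = -0.2208; check Q = 0.06591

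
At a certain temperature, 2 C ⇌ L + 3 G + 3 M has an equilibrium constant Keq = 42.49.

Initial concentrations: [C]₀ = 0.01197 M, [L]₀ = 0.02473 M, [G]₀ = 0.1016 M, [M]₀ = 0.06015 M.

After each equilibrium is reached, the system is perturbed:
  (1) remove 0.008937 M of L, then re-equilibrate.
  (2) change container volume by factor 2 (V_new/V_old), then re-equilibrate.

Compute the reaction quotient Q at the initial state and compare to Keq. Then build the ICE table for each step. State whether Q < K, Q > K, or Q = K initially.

Q₀ = 3.9393e-05; Q < K (proceeds forward)

Q₀ = 3.9393e-05 vs Keq = 42.49 ⇒ Q<K, forward
Step 1:
                   C          L          G          M
  Initial    0.01197    0.02473     0.1016    0.06015
  Change    -0.01195   0.005973    0.01792    0.01792
  Equil   2.4228e-05     0.0307     0.1195    0.07807
  solve Keq expr → x = 0.005973; check Q = 42.49
Then remove 0.008937 M of L.
Step 2:
                   C          L          G          M
  Initial 2.4228e-05    0.02177     0.1195    0.07807
  Change  -3.8240e-06 1.9120e-06 5.7360e-06 5.7360e-06
  Equil   2.0404e-05    0.02177     0.1195    0.07807
  solve Keq expr → x = 1.9120e-06; check Q = 42.49
Then change container volume by factor 2 (V_new/V_old).
Step 3:
                   C          L          G          M
  Initial 1.0202e-05    0.01088    0.05976    0.03904
  Change  -8.3967e-06 4.1983e-06 1.2595e-05 1.2595e-05
  Equil   1.8053e-06    0.01089    0.05977    0.03905
  solve Keq expr → x = 4.1983e-06; check Q = 42.49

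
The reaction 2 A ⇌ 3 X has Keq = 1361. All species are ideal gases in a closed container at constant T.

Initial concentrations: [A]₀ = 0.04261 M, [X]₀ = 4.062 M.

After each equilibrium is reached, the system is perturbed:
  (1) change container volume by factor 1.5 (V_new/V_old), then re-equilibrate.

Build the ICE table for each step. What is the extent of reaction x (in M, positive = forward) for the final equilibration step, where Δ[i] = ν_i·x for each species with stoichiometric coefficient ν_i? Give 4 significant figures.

x = 0.01129 M

Q₀ = 3.6914e+04 vs Keq = 1361 ⇒ Q>K, reverse
Step 1:
                   A          X
  init       0.04261      4.062
  Δ           0.1599    -0.2399
  eq          0.2025      3.822
  solve Keq expr → x = -0.07997; check Q = 1361
Then change container volume by factor 1.5 (V_new/V_old).
Step 2:
                   A          X
  init         0.135      2.548
  Δ         -0.02257    0.03386
  eq          0.1125      2.582
  solve Keq expr → x = 0.01129; check Q = 1361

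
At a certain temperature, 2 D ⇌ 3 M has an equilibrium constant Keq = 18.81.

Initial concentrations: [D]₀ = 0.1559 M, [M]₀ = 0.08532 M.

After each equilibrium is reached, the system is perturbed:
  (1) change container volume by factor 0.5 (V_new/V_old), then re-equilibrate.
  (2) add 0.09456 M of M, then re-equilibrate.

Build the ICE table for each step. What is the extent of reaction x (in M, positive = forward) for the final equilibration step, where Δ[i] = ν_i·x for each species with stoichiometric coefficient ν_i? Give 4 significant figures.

Q₀ = 0.02555 vs Keq = 18.81 ⇒ Q<K, forward
Step 1:
                  D         M
  init       0.1559   0.08532
  Δ         -0.1235    0.1852
  eq        0.03244    0.2705
  solve Keq expr → x = 0.06173; check Q = 18.81
Then change container volume by factor 0.5 (V_new/V_old).
Step 2:
                  D         M
  init      0.06488     0.541
  Δ         0.01953  -0.02929
  eq        0.08441    0.5117
  solve Keq expr → x = -0.009763; check Q = 18.81
Then add 0.09456 M of M.
Step 3:
                  D         M
  init      0.08441    0.6063
  Δ         0.01747   -0.0262
  eq         0.1019    0.5801
  solve Keq expr → x = -0.008733; check Q = 18.81

x = -0.008733 M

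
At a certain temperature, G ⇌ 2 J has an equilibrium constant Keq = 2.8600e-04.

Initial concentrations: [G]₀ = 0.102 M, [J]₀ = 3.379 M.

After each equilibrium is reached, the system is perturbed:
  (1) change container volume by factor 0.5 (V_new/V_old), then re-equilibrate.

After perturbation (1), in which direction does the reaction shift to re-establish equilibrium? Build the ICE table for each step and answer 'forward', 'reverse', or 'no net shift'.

Direction: reverse

Q₀ = 111.9 vs Keq = 2.8600e-04 ⇒ Q>K, reverse
Step 1:
                   G          J
  init         0.102      3.379
  Δ            1.678     -3.356
  eq            1.78    0.02256
  solve Keq expr → x = -1.678; check Q = 2.8600e-04
Then change container volume by factor 0.5 (V_new/V_old).
Step 2:
                   G          J
  init          3.56    0.04513
  Δ         0.006594   -0.01319
  eq           3.567    0.03194
  solve Keq expr → x = -0.006594; check Q = 2.8600e-04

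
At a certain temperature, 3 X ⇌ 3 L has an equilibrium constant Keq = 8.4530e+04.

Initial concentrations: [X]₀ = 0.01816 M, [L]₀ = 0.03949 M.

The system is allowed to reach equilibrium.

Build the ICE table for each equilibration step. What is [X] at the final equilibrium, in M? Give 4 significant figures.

[X]_eq = 0.001284 M

Q₀ = 10.28 vs Keq = 8.4530e+04 ⇒ Q<K, forward
Step 1:
                    X           L
  init        0.01816     0.03949
  Δ          -0.01688     0.01688
  eq         0.001284     0.05637
  solve Keq expr → x = 0.005625; check Q = 8.4530e+04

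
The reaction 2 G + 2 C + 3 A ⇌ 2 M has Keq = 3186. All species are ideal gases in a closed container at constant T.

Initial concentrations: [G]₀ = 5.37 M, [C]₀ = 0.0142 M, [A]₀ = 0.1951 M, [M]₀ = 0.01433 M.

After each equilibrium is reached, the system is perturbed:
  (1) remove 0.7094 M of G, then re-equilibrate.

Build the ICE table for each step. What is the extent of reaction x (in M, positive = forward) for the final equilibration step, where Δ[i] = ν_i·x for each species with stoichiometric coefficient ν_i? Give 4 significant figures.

x = -8.7490e-05 M

Q₀ = 4.755 vs Keq = 3186 ⇒ Q<K, forward
Step 1:
                    G           C           A           M
  init           5.37      0.0142      0.1951     0.01433
  Δ          -0.01297    -0.01297    -0.01946     0.01297
  eq            5.357    0.001227      0.1756      0.0273
  solve Keq expr → x = 0.006487; check Q = 3186
Then remove 0.7094 M of G.
Step 2:
                    G           C           A           M
  init          4.648    0.001227      0.1756      0.0273
  Δ        1.7498e-04  1.7498e-04  2.6247e-04 -1.7498e-04
  eq            4.648    0.001402      0.1759     0.02713
  solve Keq expr → x = -8.7490e-05; check Q = 3186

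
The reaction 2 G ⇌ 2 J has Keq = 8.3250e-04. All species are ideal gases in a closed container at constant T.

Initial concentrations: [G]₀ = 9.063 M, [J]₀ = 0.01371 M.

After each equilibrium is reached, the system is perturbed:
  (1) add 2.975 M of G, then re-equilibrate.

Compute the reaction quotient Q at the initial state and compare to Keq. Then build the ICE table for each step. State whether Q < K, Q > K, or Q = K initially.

Q₀ = 2.2884e-06; Q < K (proceeds forward)

Q₀ = 2.2884e-06 vs Keq = 8.3250e-04 ⇒ Q<K, forward
Step 1:
                  G         J
  Initial     9.063   0.01371
  Change    -0.2408    0.2408
  Equil       8.822    0.2545
  solve Keq expr → x = 0.1204; check Q = 8.3250e-04
Then add 2.975 M of G.
Step 2:
                  G         J
  Initial      11.8    0.2545
  Change   -0.08343   0.08343
  Equil       11.71     0.338
  solve Keq expr → x = 0.04172; check Q = 8.3250e-04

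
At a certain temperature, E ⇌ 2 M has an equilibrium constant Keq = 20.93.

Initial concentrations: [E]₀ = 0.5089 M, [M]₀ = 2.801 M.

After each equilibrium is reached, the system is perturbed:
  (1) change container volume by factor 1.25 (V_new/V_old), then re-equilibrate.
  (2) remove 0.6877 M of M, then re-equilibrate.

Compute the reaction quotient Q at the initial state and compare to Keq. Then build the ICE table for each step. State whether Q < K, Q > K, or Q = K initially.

Q₀ = 15.42; Q < K (proceeds forward)

Q₀ = 15.42 vs Keq = 20.93 ⇒ Q<K, forward
Step 1:
                   E          M
  init        0.5089      2.801
  Δ         -0.08638     0.1728
  eq          0.4225      2.974
  solve Keq expr → x = 0.08638; check Q = 20.93
Then change container volume by factor 1.25 (V_new/V_old).
Step 2:
                   E          M
  init         0.338      2.379
  Δ         -0.04619    0.09239
  eq          0.2918      2.471
  solve Keq expr → x = 0.04619; check Q = 20.93
Then remove 0.6877 M of M.
Step 3:
                   E          M
  init        0.2918      1.784
  Δ          -0.1028     0.2055
  eq          0.1891      1.989
  solve Keq expr → x = 0.1028; check Q = 20.93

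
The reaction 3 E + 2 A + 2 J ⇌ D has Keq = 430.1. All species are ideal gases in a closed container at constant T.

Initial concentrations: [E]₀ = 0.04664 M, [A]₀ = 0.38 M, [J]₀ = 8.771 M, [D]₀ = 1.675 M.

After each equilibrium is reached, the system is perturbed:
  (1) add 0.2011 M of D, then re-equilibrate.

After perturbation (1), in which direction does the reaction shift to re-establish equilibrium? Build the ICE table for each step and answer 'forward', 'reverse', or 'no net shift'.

Direction: reverse

Q₀ = 1486 vs Keq = 430.1 ⇒ Q>K, reverse
Step 1:
                    E           A           J           D
  I           0.04664        0.38       8.771       1.675
  C           0.02194     0.01463     0.01463   -0.007314
  E           0.06858      0.3946       8.786       1.668
  solve Keq expr → x = -0.007314; check Q = 430.1
Then add 0.2011 M of D.
Step 2:
                    E           A           J           D
  I           0.06858      0.3946       8.786       1.869
  C          0.002439    0.001626    0.001626 -8.1290e-04
  E           0.07102      0.3963       8.787       1.868
  solve Keq expr → x = -8.1290e-04; check Q = 430.1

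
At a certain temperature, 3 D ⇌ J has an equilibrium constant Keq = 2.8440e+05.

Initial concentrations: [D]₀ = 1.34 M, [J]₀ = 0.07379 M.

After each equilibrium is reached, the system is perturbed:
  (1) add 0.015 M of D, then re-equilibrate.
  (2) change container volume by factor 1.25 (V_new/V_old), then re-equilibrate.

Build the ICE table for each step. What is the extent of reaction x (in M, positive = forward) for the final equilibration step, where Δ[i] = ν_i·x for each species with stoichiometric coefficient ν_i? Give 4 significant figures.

x = -5.2191e-04 M

Q₀ = 0.03067 vs Keq = 2.8440e+05 ⇒ Q<K, forward
Step 1:
                    D           J
  init           1.34     0.07379
  Δ            -1.328      0.4426
  eq           0.0122      0.5164
  solve Keq expr → x = 0.4426; check Q = 2.8440e+05
Then add 0.015 M of D.
Step 2:
                    D           J
  init         0.0272      0.5164
  Δ          -0.01496    0.004987
  eq          0.01224      0.5214
  solve Keq expr → x = 0.004987; check Q = 2.8440e+05
Then change container volume by factor 1.25 (V_new/V_old).
Step 3:
                    D           J
  init       0.009791      0.4171
  Δ          0.001566 -5.2191e-04
  eq          0.01136      0.4166
  solve Keq expr → x = -5.2191e-04; check Q = 2.8440e+05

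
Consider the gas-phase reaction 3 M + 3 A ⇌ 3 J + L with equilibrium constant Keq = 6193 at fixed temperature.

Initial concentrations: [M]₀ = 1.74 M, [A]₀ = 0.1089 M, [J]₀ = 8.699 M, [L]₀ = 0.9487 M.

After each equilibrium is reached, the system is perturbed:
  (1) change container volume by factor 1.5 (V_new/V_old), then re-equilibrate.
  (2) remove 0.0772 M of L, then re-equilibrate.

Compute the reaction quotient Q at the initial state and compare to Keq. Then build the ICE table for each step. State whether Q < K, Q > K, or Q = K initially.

Q₀ = 9.1792e+04 vs Keq = 6193 ⇒ Q>K, reverse
Step 1:
                   M          A          J          L
  init          1.74     0.1089      8.699     0.9487
  Δ           0.1321     0.1321    -0.1321   -0.04403
  eq           1.872      0.241      8.567     0.9047
  solve Keq expr → x = -0.04403; check Q = 6193
Then change container volume by factor 1.5 (V_new/V_old).
Step 2:
                   M          A          J          L
  init         1.248     0.1607      5.711     0.6031
  Δ          0.04032    0.04032   -0.04032   -0.01344
  eq           1.288      0.201      5.671     0.5897
  solve Keq expr → x = -0.01344; check Q = 6193
Then remove 0.0772 M of L.
Step 3:
                   M          A          J          L
  init         1.288      0.201      5.671     0.5125
  Δ        -0.007494  -0.007494   0.007494   0.002498
  eq           1.281     0.1935      5.678      0.515
  solve Keq expr → x = 0.002498; check Q = 6193

Q₀ = 9.1792e+04; Q > K (proceeds reverse)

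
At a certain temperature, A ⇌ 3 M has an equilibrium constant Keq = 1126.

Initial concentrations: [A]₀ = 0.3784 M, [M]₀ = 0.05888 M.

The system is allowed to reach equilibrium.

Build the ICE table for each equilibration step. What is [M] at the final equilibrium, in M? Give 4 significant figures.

Q₀ = 5.3945e-04 vs Keq = 1126 ⇒ Q<K, forward
Step 1:
                    A           M
  I            0.3784     0.05888
  C           -0.3769       1.131
  E          0.001495        1.19
  solve Keq expr → x = 0.3769; check Q = 1126

[M]_eq = 1.19 M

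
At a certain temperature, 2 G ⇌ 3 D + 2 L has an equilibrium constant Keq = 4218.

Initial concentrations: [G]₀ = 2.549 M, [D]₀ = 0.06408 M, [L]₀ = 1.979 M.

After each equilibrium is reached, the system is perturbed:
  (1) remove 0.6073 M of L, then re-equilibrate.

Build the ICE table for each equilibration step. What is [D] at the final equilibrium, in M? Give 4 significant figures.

[D]_eq = 3.375 M

Q₀ = 1.5861e-04 vs Keq = 4218 ⇒ Q<K, forward
Step 1:
                    G           D           L
  I             2.549     0.06408       1.979
  C            -2.165       3.247       2.165
  E            0.3844       3.311       4.144
  solve Keq expr → x = 1.082; check Q = 4218
Then remove 0.6073 M of L.
Step 2:
                    G           D           L
  I            0.3844       3.311       3.536
  C           -0.0427     0.06404      0.0427
  E            0.3417       3.375       3.579
  solve Keq expr → x = 0.02135; check Q = 4218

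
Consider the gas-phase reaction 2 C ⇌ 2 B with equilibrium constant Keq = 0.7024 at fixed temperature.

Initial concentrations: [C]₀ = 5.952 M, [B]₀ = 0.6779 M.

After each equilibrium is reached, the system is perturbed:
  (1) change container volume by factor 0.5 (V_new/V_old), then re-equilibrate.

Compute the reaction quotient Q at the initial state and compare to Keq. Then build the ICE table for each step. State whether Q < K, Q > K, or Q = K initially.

Q₀ = 0.01297; Q < K (proceeds forward)

Q₀ = 0.01297 vs Keq = 0.7024 ⇒ Q<K, forward
Step 1:
                  C         B
  init        5.952    0.6779
  Δ          -2.345     2.345
  eq          3.607     3.023
  solve Keq expr → x = 1.173; check Q = 0.7024
Then change container volume by factor 0.5 (V_new/V_old).
Step 2:
                  C         B
  init        7.214     6.046
  Δ               0         0
  eq          7.214     6.046
  solve Keq expr → x = 0; check Q = 0.7024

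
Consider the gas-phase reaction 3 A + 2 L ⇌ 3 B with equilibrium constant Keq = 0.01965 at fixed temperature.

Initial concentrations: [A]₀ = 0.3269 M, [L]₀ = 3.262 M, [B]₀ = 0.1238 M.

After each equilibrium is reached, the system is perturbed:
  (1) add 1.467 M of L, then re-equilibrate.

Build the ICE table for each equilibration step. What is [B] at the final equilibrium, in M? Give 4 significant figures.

[B]_eq = 0.1939 M

Q₀ = 0.005104 vs Keq = 0.01965 ⇒ Q<K, forward
Step 1:
                    A           L           B
  I            0.3269       3.262      0.1238
  C          -0.04344    -0.02896     0.04344
  E            0.2835       3.233      0.1672
  solve Keq expr → x = 0.01448; check Q = 0.01965
Then add 1.467 M of L.
Step 2:
                    A           L           B
  I            0.2835         4.7      0.1672
  C          -0.02668    -0.01779     0.02668
  E            0.2568       4.682      0.1939
  solve Keq expr → x = 0.008895; check Q = 0.01965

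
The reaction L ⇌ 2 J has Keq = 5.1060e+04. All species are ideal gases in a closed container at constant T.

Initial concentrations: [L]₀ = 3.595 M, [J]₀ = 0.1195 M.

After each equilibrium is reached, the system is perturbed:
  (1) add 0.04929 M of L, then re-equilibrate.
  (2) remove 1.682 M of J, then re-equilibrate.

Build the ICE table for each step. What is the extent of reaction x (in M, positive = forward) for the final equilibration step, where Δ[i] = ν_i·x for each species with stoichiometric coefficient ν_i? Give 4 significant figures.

Q₀ = 0.003972 vs Keq = 5.1060e+04 ⇒ Q<K, forward
Step 1:
                  L         J
  I           3.595    0.1195
  C          -3.594     7.188
  E        0.001046     7.307
  solve Keq expr → x = 3.594; check Q = 5.1060e+04
Then add 0.04929 M of L.
Step 2:
                  L         J
  I         0.05034     7.307
  C        -0.04926   0.09852
  E        0.001074     7.406
  solve Keq expr → x = 0.04926; check Q = 5.1060e+04
Then remove 1.682 M of J.
Step 3:
                  L         J
  I        0.001074     5.724
  C       -4.3233e-04 8.6465e-04
  E       6.4186e-04     5.725
  solve Keq expr → x = 4.3233e-04; check Q = 5.1060e+04

x = 4.3233e-04 M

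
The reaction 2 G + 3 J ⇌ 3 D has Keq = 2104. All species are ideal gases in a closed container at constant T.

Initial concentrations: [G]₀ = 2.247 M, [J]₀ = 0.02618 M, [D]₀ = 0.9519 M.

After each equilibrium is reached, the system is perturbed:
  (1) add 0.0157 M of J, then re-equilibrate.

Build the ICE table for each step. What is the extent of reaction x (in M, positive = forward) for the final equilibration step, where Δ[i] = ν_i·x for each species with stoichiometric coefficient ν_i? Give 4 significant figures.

Q₀ = 9520 vs Keq = 2104 ⇒ Q>K, reverse
Step 1:
                   G          J          D
  init         2.247    0.02618     0.9519
  Δ          0.01083    0.01625   -0.01625
  eq           2.258    0.04243     0.9357
  solve Keq expr → x = -0.005416; check Q = 2104
Then add 0.0157 M of J.
Step 2:
                   G          J          D
  init         2.258    0.05813     0.9357
  Δ        -0.009932    -0.0149     0.0149
  eq           2.248    0.04323     0.9506
  solve Keq expr → x = 0.004966; check Q = 2104

x = 0.004966 M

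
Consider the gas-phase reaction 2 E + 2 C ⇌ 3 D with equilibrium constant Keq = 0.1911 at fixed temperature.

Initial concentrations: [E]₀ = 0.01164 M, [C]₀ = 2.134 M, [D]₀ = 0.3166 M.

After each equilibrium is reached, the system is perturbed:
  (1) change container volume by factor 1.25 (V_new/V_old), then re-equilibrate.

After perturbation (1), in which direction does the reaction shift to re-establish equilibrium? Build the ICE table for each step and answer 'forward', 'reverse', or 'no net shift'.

Q₀ = 51.43 vs Keq = 0.1911 ⇒ Q>K, reverse
Step 1:
                   E          C          D
  Initial    0.01164      2.134     0.3166
  Change     0.07924    0.07924    -0.1189
  Equil      0.09088      2.213     0.1977
  solve Keq expr → x = -0.03962; check Q = 0.1911
Then change container volume by factor 1.25 (V_new/V_old).
Step 2:
                   E          C          D
  Initial    0.07271      1.771     0.1582
  Change    0.003921   0.003921  -0.005882
  Equil      0.07663      1.775     0.1523
  solve Keq expr → x = -0.001961; check Q = 0.1911

Direction: reverse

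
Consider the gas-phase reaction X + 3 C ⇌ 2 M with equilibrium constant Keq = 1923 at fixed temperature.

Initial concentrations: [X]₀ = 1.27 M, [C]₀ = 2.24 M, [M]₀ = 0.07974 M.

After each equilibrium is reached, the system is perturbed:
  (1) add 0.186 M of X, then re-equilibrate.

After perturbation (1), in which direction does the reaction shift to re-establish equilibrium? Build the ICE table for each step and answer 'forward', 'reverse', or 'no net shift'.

Direction: forward

Q₀ = 4.4546e-04 vs Keq = 1923 ⇒ Q<K, forward
Step 1:
                   X          C          M
  I             1.27       2.24    0.07974
  C          -0.7044     -2.113      1.409
  E           0.5656     0.1268      1.489
  solve Keq expr → x = 0.7044; check Q = 1923
Then add 0.186 M of X.
Step 2:
                   X          C          M
  I           0.7516     0.1268      1.489
  C        -0.003634    -0.0109   0.007267
  E            0.748     0.1159      1.496
  solve Keq expr → x = 0.003634; check Q = 1923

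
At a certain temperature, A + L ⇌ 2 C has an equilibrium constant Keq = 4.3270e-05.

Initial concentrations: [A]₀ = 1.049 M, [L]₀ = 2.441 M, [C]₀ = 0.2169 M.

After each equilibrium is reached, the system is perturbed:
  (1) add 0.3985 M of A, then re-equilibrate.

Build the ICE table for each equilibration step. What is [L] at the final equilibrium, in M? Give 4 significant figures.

Q₀ = 0.01837 vs Keq = 4.3270e-05 ⇒ Q>K, reverse
Step 1:
                   A          L          C
  init         1.049      2.441     0.2169
  Δ           0.1028     0.1028    -0.2056
  eq           1.152      2.544    0.01126
  solve Keq expr → x = -0.1028; check Q = 4.3270e-05
Then add 0.3985 M of A.
Step 2:
                   A          L          C
  init          1.55      2.544    0.01126
  Δ       -8.9864e-04 -8.9864e-04   0.001797
  eq           1.549      2.543    0.01306
  solve Keq expr → x = 8.9864e-04; check Q = 4.3270e-05

[L]_eq = 2.543 M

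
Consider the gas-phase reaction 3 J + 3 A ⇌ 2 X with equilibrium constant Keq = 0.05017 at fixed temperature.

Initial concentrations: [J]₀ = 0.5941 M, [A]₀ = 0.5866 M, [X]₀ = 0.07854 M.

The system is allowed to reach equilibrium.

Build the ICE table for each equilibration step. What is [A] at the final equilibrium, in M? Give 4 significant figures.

Q₀ = 0.1457 vs Keq = 0.05017 ⇒ Q>K, reverse
Step 1:
                  J         A         X
  Initial    0.5941    0.5866   0.07854
  Change    0.03547   0.03547  -0.02364
  Equil      0.6296    0.6221    0.0549
  solve Keq expr → x = -0.01182; check Q = 0.05017

[A]_eq = 0.6221 M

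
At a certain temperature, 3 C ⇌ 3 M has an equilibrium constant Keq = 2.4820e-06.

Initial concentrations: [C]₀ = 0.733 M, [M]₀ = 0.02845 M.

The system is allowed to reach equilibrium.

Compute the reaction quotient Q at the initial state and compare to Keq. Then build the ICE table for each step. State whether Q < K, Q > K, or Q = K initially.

Q₀ = 5.8470e-05; Q > K (proceeds reverse)

Q₀ = 5.8470e-05 vs Keq = 2.4820e-06 ⇒ Q>K, reverse
Step 1:
                  C         M
  init        0.733   0.02845
  Δ         0.01828  -0.01828
  eq         0.7513   0.01017
  solve Keq expr → x = -0.006093; check Q = 2.4820e-06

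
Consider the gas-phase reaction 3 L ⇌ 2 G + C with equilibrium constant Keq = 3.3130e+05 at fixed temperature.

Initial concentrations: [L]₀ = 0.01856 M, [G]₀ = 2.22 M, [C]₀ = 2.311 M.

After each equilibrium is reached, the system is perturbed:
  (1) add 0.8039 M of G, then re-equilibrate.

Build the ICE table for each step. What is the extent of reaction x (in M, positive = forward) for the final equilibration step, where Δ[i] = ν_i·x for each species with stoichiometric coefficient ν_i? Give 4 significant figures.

Q₀ = 1.7814e+06 vs Keq = 3.3130e+05 ⇒ Q>K, reverse
Step 1:
                   L          G          C
  I          0.01856       2.22      2.311
  C          0.01384  -0.009229  -0.004615
  E           0.0324      2.211      2.306
  solve Keq expr → x = -0.004615; check Q = 3.3130e+05
Then add 0.8039 M of G.
Step 2:
                   L          G          C
  I           0.0324      3.015      2.306
  C         0.007385  -0.004924  -0.002462
  E          0.03979       3.01      2.304
  solve Keq expr → x = -0.002462; check Q = 3.3130e+05

x = -0.002462 M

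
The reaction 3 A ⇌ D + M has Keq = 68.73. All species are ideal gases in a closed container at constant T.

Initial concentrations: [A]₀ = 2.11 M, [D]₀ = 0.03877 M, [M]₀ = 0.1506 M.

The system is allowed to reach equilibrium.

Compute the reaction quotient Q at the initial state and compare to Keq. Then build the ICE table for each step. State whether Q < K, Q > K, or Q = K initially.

Q₀ = 6.2155e-04; Q < K (proceeds forward)

Q₀ = 6.2155e-04 vs Keq = 68.73 ⇒ Q<K, forward
Step 1:
                    A           D           M
  Initial        2.11     0.03877      0.1506
  Change       -1.912      0.6374      0.6374
  Equil        0.1979      0.6761       0.788
  solve Keq expr → x = 0.6374; check Q = 68.73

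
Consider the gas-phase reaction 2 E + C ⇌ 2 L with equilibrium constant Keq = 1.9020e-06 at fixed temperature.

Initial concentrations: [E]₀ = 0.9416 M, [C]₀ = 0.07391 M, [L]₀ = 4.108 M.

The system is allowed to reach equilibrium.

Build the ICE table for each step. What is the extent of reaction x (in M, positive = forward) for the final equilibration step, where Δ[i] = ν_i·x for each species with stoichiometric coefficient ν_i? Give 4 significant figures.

x = -2.049 M

Q₀ = 257.5 vs Keq = 1.9020e-06 ⇒ Q>K, reverse
Step 1:
                  E         C         L
  I          0.9416   0.07391     4.108
  C           4.098     2.049    -4.098
  E           5.039     2.123   0.01013
  solve Keq expr → x = -2.049; check Q = 1.9020e-06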